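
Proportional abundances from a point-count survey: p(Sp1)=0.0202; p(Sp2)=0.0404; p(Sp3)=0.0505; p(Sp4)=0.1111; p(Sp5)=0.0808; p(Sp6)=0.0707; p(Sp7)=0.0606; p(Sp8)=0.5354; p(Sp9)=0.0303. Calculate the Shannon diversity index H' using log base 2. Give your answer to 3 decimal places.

2.314

Each pᵢ log₂ pᵢ term (working shown to 5 dp, full precision carried): 0.0202×(-5.62950)=-0.11372, 0.0404×(-4.62950)=-0.18703, 0.0505×(-4.30757)=-0.21753, 0.1111×(-3.17007)=-0.35219, 0.0808×(-3.62950)=-0.29326, 0.0707×(-3.82215)=-0.27023, 0.0606×(-4.04454)=-0.24510, 0.5354×(-0.90131)=-0.48256, 0.0303×(-5.04454)=-0.15285.
Sum = -2.31447, so H' = 2.314.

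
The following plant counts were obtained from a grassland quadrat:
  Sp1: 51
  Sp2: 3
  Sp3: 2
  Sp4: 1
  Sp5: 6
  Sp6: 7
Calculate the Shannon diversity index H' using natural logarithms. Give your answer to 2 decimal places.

Total N = 51+3+2+1+6+7 = 70, so the proportions are 0.7286, 0.0429, 0.0286, 0.0143, 0.0857, 0.1 (working shown to 4 dp, full precision carried).
Each pᵢ ln pᵢ term: 0.7286×(-0.3167)=-0.2307, 0.0429×(-3.1499)=-0.1350, 0.0286×(-3.5553)=-0.1016, 0.0143×(-4.2485)=-0.0607, 0.0857×(-2.4567)=-0.2106, 0.1×(-2.3026)=-0.2303.
Sum = -0.9688, so H' = 0.97.

0.97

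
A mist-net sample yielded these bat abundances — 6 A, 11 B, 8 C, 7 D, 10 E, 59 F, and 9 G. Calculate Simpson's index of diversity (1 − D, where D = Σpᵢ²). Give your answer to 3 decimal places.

0.675

Total N = 6+11+8+7+10+59+9 = 110, so the proportions are 0.05455, 0.1, 0.07273, 0.06364, 0.09091, 0.53636, 0.08182 (working shown to 5 dp, full precision carried).
D = 0.05455² + 0.1² + 0.07273² + 0.06364² + 0.09091² + 0.53636² + 0.08182² = 0.00298 + 0.01000 + 0.00529 + 0.00405 + 0.00826 + 0.28769 + 0.00669 = 0.32496.
So 1 − D = 0.67504, i.e. 0.675 to 3 decimal places.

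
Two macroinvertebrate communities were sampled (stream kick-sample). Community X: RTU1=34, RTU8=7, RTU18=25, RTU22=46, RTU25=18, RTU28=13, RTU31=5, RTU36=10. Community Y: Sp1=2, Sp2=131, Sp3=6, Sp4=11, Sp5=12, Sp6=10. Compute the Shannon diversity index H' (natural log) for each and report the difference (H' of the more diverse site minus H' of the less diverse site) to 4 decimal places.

Community X: N=158, proportions 0.21519, 0.044304, 0.158228, 0.291139, 0.113924, 0.082278, 0.031646, 0.063291, giving H' = 1.856575 (working shown to 6 dp, full precision carried).
Community Y: N=172, proportions 0.011628, 0.761628, 0.034884, 0.063953, 0.069767, 0.05814, giving H' = 0.903254.
Difference = |1.856575 − 0.903254| = 0.953321, i.e. 0.9533 to 4 decimal places.

0.9533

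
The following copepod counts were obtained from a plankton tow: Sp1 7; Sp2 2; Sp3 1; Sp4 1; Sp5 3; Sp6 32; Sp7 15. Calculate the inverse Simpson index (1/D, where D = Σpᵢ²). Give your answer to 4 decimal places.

Total N = 7+2+1+1+3+32+15 = 61, so the proportions are 0.1147541, 0.0327869, 0.0163934, 0.0163934, 0.0491803, 0.5245902, 0.2459016 (working shown to 7 dp, full precision carried).
D = 0.1147541² + 0.0327869² + 0.0163934² + 0.0163934² + 0.0491803² + 0.5245902² + 0.2459016² = 0.0131685 + 0.0010750 + 0.0002687 + 0.0002687 + 0.0024187 + 0.2751948 + 0.0604676 = 0.3528621.
So 1/D = 2.833968, i.e. 2.8340 to 4 decimal places.

2.8340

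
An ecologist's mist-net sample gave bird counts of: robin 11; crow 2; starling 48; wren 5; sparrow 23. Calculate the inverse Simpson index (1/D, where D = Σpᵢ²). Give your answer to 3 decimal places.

2.655

Total N = 11+2+48+5+23 = 89, so the proportions are 0.123596, 0.022472, 0.539326, 0.05618, 0.258427 (working shown to 6 dp, full precision carried).
D = 0.123596² + 0.022472² + 0.539326² + 0.05618² + 0.258427² = 0.015276 + 0.000505 + 0.290872 + 0.003156 + 0.066784 = 0.376594.
So 1/D = 2.65538, i.e. 2.655 to 3 decimal places.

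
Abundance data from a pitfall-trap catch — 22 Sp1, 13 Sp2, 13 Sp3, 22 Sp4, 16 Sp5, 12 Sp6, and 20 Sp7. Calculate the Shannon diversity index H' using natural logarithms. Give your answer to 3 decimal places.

Total N = 22+13+13+22+16+12+20 = 118, so the proportions are 0.18644, 0.11017, 0.11017, 0.18644, 0.13559, 0.10169, 0.16949 (working shown to 5 dp, full precision carried).
Each pᵢ ln pᵢ term: 0.18644×(-1.67964)=-0.31315, 0.11017×(-2.20574)=-0.24300, 0.11017×(-2.20574)=-0.24300, 0.18644×(-1.67964)=-0.31315, 0.13559×(-1.99810)=-0.27093, 0.10169×(-2.28578)=-0.23245, 0.16949×(-1.77495)=-0.30084.
Sum = -1.91654, so H' = 1.917.

1.917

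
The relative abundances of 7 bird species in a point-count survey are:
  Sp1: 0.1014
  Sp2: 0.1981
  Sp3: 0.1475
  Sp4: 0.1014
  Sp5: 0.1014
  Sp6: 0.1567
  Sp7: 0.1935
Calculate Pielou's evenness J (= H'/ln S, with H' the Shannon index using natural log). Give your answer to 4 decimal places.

0.9803

H' = −Σ pᵢ ln pᵢ = −((-0.232072) + (-0.320721) + (-0.282304) + (-0.232072) + (-0.232072) + (-0.290431) + (-0.317819)) = 1.907493 (working shown to 6 dp, full precision carried).
With S = 7 species, ln S = 1.945910, so J = 1.907493/1.945910 = 0.980257, i.e. 0.9803 to 4 decimal places.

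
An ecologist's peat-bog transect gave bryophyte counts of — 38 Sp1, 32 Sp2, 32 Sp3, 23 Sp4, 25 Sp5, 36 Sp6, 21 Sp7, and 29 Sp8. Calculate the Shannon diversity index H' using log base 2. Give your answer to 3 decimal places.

Total N = 38+32+32+23+25+36+21+29 = 236, so the proportions are 0.16102, 0.13559, 0.13559, 0.09746, 0.10593, 0.15254, 0.08898, 0.12288 (working shown to 5 dp, full precision carried).
Each pᵢ log₂ pᵢ term: 0.16102×(-2.63472)=-0.42423, 0.13559×(-2.88264)=-0.39087, 0.13559×(-2.88264)=-0.39087, 0.09746×(-3.35908)=-0.32737, 0.10593×(-3.23879)=-0.34309, 0.15254×(-2.71272)=-0.41380, 0.08898×(-3.49033)=-0.31058, 0.12288×(-3.02466)=-0.37167.
Sum = -2.97249, so H' = 2.972.

2.972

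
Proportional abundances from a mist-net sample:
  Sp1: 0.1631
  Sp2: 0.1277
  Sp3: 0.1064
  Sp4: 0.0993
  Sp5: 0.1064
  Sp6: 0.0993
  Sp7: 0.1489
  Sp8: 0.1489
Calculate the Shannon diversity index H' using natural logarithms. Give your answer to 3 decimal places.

Each pᵢ ln pᵢ term (working shown to 5 dp, full precision carried): 0.1631×(-1.81339)=-0.29576, 0.1277×(-2.05807)=-0.26282, 0.1064×(-2.24055)=-0.23839, 0.0993×(-2.30961)=-0.22934, 0.1064×(-2.24055)=-0.23839, 0.0993×(-2.30961)=-0.22934, 0.1489×(-1.90448)=-0.28358, 0.1489×(-1.90448)=-0.28358.
Sum = -2.06121, so H' = 2.061.

2.061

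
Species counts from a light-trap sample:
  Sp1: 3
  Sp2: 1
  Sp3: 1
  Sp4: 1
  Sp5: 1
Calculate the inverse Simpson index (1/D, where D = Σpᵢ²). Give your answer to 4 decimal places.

Total N = 3+1+1+1+1 = 7, so the proportions are 0.42857143, 0.14285714, 0.14285714, 0.14285714, 0.14285714 (working shown to 8 dp, full precision carried).
D = 0.42857143² + 0.14285714² + 0.14285714² + 0.14285714² + 0.14285714² = 0.18367347 + 0.02040816 + 0.02040816 + 0.02040816 + 0.02040816 = 0.26530612.
So 1/D = 3.769231, i.e. 3.7692 to 4 decimal places.

3.7692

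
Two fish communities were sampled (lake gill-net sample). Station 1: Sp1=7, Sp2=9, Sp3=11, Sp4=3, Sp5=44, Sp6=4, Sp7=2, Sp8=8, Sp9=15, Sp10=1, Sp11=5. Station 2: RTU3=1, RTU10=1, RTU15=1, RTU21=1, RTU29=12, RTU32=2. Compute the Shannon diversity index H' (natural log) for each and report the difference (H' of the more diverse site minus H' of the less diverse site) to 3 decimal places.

0.766

Station 1: N=109, proportions 0.06422, 0.08257, 0.10092, 0.02752, 0.40367, 0.0367, 0.01835, 0.07339, 0.13761, 0.00917, 0.04587, giving H' = 1.92246 (working shown to 5 dp, full precision carried).
Station 2: N=18, proportions 0.05556, 0.05556, 0.05556, 0.05556, 0.66667, 0.11111, giving H' = 1.15675.
Difference = |1.92246 − 1.15675| = 0.76571, i.e. 0.766 to 3 decimal places.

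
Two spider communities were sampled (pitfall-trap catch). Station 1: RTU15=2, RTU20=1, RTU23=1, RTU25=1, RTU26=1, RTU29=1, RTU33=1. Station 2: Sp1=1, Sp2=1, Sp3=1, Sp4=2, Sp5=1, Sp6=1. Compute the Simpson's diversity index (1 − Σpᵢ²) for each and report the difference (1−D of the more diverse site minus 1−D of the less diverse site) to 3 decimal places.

0.027

Station 1: N=8, proportions 0.25, 0.125, 0.125, 0.125, 0.125, 0.125, 0.125, giving 1−D = 0.84375 (working shown to 5 dp, full precision carried).
Station 2: N=7, proportions 0.14286, 0.14286, 0.14286, 0.28571, 0.14286, 0.14286, giving 1−D = 0.81633.
Difference = |0.84375 − 0.81633| = 0.02742, i.e. 0.027 to 3 decimal places.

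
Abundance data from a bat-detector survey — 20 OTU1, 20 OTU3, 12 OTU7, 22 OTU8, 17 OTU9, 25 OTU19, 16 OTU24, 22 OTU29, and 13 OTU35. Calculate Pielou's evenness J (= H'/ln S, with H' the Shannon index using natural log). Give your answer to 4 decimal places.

0.9885

Total N = 20+20+12+22+17+25+16+22+13 = 167, so the proportions are 0.11976, 0.11976, 0.071856, 0.131737, 0.101796, 0.149701, 0.095808, 0.131737, 0.077844 (working shown to 6 dp, full precision carried).
H' = −Σ pᵢ ln pᵢ = −((-0.254163) + (-0.254163) + (-0.189204) + (-0.267024) + (-0.232582) + (-0.284299) + (-0.224709) + (-0.267024) + (-0.198740)) = 2.171908.
With S = 9 species, ln S = 2.197225, so J = 2.171908/2.197225 = 0.988478, i.e. 0.9885 to 4 decimal places.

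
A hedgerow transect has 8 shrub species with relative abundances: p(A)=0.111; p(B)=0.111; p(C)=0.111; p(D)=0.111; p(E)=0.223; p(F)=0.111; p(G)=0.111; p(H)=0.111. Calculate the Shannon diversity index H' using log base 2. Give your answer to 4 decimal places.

2.9469

Each pᵢ log₂ pᵢ term (working shown to 6 dp, full precision carried): 0.111×(-3.171368)=-0.352022, 0.111×(-3.171368)=-0.352022, 0.111×(-3.171368)=-0.352022, 0.111×(-3.171368)=-0.352022, 0.223×(-2.164884)=-0.482769, 0.111×(-3.171368)=-0.352022, 0.111×(-3.171368)=-0.352022, 0.111×(-3.171368)=-0.352022.
Sum = -2.946922, so H' = 2.9469.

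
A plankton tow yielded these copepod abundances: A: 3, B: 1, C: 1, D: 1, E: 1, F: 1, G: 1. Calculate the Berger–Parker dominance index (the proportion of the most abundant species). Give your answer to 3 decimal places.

Total N = 3+1+1+1+1+1+1 = 9, so the proportions are 0.33333, 0.11111, 0.11111, 0.11111, 0.11111, 0.11111, 0.11111 (working shown to 5 dp, full precision carried).
The largest proportion is 0.33333, i.e. d = 0.333 to 3 decimal places.

0.333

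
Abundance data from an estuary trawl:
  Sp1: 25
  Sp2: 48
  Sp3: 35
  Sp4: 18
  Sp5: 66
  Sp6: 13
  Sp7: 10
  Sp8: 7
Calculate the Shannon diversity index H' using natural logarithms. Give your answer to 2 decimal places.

Total N = 25+48+35+18+66+13+10+7 = 222, so the proportions are 0.1126, 0.2162, 0.1577, 0.0811, 0.2973, 0.0586, 0.045, 0.0315 (working shown to 4 dp, full precision carried).
Each pᵢ ln pᵢ term: 0.1126×(-2.1838)=-0.2459, 0.2162×(-1.5315)=-0.3311, 0.1577×(-1.8473)=-0.2912, 0.0811×(-2.5123)=-0.2037, 0.2973×(-1.2130)=-0.3606, 0.0586×(-2.8377)=-0.1662, 0.045×(-3.1001)=-0.1396, 0.0315×(-3.4568)=-0.1090.
Sum = -1.8474, so H' = 1.85.

1.85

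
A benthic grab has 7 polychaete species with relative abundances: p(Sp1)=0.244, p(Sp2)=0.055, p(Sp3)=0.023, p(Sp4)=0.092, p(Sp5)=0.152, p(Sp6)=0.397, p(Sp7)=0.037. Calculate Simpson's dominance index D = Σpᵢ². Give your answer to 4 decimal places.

0.2536

D = 0.244² + 0.055² + 0.023² + 0.092² + 0.152² + 0.397² + 0.037² = 0.059536 + 0.003025 + 0.000529 + 0.008464 + 0.023104 + 0.157609 + 0.001369 = 0.253636 (working shown to 6 dp, full precision carried).
To 4 decimal places, D = 0.2536.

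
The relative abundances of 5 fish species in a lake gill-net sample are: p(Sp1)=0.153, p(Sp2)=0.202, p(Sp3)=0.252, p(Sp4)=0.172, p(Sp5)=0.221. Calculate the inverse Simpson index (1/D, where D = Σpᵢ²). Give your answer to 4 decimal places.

D = 0.153² + 0.202² + 0.252² + 0.172² + 0.221² = 0.02340900 + 0.04080400 + 0.06350400 + 0.02958400 + 0.04884100 = 0.20614200 (working shown to 8 dp, full precision carried).
So 1/D = 4.851025, i.e. 4.8510 to 4 decimal places.

4.8510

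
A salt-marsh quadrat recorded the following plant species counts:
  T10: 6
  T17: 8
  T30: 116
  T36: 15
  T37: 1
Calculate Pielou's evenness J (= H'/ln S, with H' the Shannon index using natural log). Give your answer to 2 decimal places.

Total N = 6+8+116+15+1 = 146, so the proportions are 0.0411, 0.0548, 0.7945, 0.1027, 0.0068 (working shown to 4 dp, full precision carried).
H' = −Σ pᵢ ln pᵢ = −((-0.1312) + (-0.1591) + (-0.1828) + (-0.2338) + (-0.0341)) = 0.7410.
With S = 5 species, ln S = 1.6094, so J = 0.7410/1.6094 = 0.4604, i.e. 0.46 to 2 decimal places.

0.46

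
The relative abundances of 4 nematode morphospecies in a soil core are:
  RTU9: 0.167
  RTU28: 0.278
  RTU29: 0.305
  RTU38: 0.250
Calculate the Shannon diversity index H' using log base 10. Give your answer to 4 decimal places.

Each pᵢ log₁₀ pᵢ term (working shown to 6 dp, full precision carried): 0.167×(-0.777284)=-0.129806, 0.278×(-0.555955)=-0.154556, 0.305×(-0.515700)=-0.157289, 0.25×(-0.602060)=-0.150515.
Sum = -0.592165, so H' = 0.5922.

0.5922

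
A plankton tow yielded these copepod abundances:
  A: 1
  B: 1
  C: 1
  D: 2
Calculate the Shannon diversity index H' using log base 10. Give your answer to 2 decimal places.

0.58

Total N = 1+1+1+2 = 5, so the proportions are 0.2, 0.2, 0.2, 0.4 (working shown to 4 dp, full precision carried).
Each pᵢ log₁₀ pᵢ term: 0.2×(-0.6990)=-0.1398, 0.2×(-0.6990)=-0.1398, 0.2×(-0.6990)=-0.1398, 0.4×(-0.3979)=-0.1592.
Sum = -0.5786, so H' = 0.58.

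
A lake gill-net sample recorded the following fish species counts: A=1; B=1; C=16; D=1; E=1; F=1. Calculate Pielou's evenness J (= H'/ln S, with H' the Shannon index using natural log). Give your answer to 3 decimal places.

Total N = 1+1+16+1+1+1 = 21, so the proportions are 0.04762, 0.04762, 0.7619, 0.04762, 0.04762, 0.04762 (working shown to 5 dp, full precision carried).
H' = −Σ pᵢ ln pᵢ = −((-0.14498) + (-0.14498) + (-0.20719) + (-0.14498) + (-0.14498) + (-0.14498)) = 0.93207.
With S = 6 species, ln S = 1.79176, so J = 0.93207/1.79176 = 0.52020, i.e. 0.520 to 3 decimal places.

0.520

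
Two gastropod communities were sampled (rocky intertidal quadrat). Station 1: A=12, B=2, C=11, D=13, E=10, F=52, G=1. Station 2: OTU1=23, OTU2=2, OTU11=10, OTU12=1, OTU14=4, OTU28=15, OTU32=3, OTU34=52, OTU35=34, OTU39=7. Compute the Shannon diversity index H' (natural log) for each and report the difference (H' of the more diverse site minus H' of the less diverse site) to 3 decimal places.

0.353

Station 1: N=101, proportions 0.11881, 0.0198, 0.10891, 0.12871, 0.09901, 0.51485, 0.0099, giving H' = 1.45258 (working shown to 5 dp, full precision carried).
Station 2: N=151, proportions 0.15232, 0.01325, 0.06623, 0.00662, 0.02649, 0.09934, 0.01987, 0.34437, 0.22517, 0.04636, giving H' = 1.80554.
Difference = |1.45258 − 1.80554| = 0.35296, i.e. 0.353 to 3 decimal places.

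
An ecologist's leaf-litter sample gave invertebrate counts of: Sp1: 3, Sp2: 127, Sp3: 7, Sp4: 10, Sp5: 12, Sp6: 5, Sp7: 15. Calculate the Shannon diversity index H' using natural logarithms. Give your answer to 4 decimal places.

Total N = 3+127+7+10+12+5+15 = 179, so the proportions are 0.01676, 0.709497, 0.039106, 0.055866, 0.067039, 0.027933, 0.083799 (working shown to 6 dp, full precision carried).
Each pᵢ ln pᵢ term: 0.01676×(-4.088774)=-0.068527, 0.709497×(-0.343199)=-0.243499, 0.039106×(-3.241476)=-0.126762, 0.055866×(-2.884801)=-0.161162, 0.067039×(-2.702479)=-0.181172, 0.027933×(-3.577948)=-0.099943, 0.083799×(-2.479336)=-0.207766.
Sum = -1.088829, so H' = 1.0888.

1.0888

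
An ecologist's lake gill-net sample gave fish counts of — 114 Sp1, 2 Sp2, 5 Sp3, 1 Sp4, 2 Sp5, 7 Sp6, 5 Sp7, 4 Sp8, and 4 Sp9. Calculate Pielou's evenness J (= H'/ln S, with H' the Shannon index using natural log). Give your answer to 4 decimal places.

0.4177

Total N = 114+2+5+1+2+7+5+4+4 = 144, so the proportions are 0.791667, 0.013889, 0.034722, 0.006944, 0.013889, 0.048611, 0.034722, 0.027778, 0.027778 (working shown to 6 dp, full precision carried).
H' = −Σ pᵢ ln pᵢ = −((-0.184945) + (-0.059398) + (-0.116680) + (-0.034513) + (-0.059398) + (-0.146995) + (-0.116680) + (-0.099542) + (-0.099542)) = 0.917693.
With S = 9 species, ln S = 2.197225, so J = 0.917693/2.197225 = 0.417660, i.e. 0.4177 to 4 decimal places.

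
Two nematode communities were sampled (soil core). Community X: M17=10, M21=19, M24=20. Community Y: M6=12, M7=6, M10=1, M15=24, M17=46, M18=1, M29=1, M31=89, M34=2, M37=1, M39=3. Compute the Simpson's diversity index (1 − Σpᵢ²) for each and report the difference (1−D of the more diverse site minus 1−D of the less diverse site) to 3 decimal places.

0.046

Community X: N=49, proportions 0.20408, 0.38776, 0.40816, giving 1−D = 0.64140 (working shown to 5 dp, full precision carried).
Community Y: N=186, proportions 0.06452, 0.03226, 0.00538, 0.12903, 0.24731, 0.00538, 0.00538, 0.47849, 0.01075, 0.00538, 0.01613, giving 1−D = 0.68754.
Difference = |0.64140 − 0.68754| = 0.04614, i.e. 0.046 to 3 decimal places.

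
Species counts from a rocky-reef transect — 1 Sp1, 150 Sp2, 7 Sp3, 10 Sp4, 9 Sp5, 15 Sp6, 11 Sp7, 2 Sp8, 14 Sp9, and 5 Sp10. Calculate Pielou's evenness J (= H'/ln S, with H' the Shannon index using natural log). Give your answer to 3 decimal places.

0.564

Total N = 1+150+7+10+9+15+11+2+14+5 = 224, so the proportions are 0.00446, 0.66964, 0.03125, 0.04464, 0.04018, 0.06696, 0.04911, 0.00893, 0.0625, 0.02232 (working shown to 5 dp, full precision carried).
H' = −Σ pᵢ ln pᵢ = −((-0.02416) + (-0.26853) + (-0.10830) + (-0.13880) + (-0.12915) + (-0.18104) + (-0.14800) + (-0.04213) + (-0.17329) + (-0.08487)) = 1.29827.
With S = 10 species, ln S = 2.30259, so J = 1.29827/2.30259 = 0.56383, i.e. 0.564 to 3 decimal places.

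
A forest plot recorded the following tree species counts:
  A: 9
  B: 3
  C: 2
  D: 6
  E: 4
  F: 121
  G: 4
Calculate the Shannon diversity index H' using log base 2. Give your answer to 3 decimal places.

1.152

Total N = 9+3+2+6+4+121+4 = 149, so the proportions are 0.0604, 0.02013, 0.01342, 0.04027, 0.02685, 0.81208, 0.02685 (working shown to 5 dp, full precision carried).
Each pᵢ log₂ pᵢ term: 0.0604×(-4.04924)=-0.24459, 0.02013×(-5.63421)=-0.11344, 0.01342×(-6.21917)=-0.08348, 0.04027×(-4.63421)=-0.18661, 0.02685×(-5.21917)=-0.14011, 0.81208×(-0.30031)=-0.24387, 0.02685×(-5.21917)=-0.14011.
Sum = -1.15221, so H' = 1.152.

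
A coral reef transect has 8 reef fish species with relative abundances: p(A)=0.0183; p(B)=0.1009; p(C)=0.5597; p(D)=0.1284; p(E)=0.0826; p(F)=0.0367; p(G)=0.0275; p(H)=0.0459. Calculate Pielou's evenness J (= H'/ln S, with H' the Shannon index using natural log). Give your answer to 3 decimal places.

0.702

H' = −Σ pᵢ ln pᵢ = −((-0.07322) + (-0.23143) + (-0.32482) + (-0.26355) + (-0.20598) + (-0.12129) + (-0.09882) + (-0.14143)) = 1.46055 (working shown to 5 dp, full precision carried).
With S = 8 species, ln S = 2.07944, so J = 1.46055/2.07944 = 0.70238, i.e. 0.702 to 3 decimal places.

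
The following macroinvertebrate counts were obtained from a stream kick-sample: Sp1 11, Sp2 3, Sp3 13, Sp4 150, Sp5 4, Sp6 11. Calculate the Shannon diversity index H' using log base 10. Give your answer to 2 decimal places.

0.37

Total N = 11+3+13+150+4+11 = 192, so the proportions are 0.0573, 0.0156, 0.0677, 0.7812, 0.0208, 0.0573 (working shown to 4 dp, full precision carried).
Each pᵢ log₁₀ pᵢ term: 0.0573×(-1.2419)=-0.0712, 0.0156×(-1.8062)=-0.0282, 0.0677×(-1.1694)=-0.0792, 0.7812×(-0.1072)=-0.0838, 0.0208×(-1.6812)=-0.0350, 0.0573×(-1.2419)=-0.0712.
Sum = -0.3685, so H' = 0.37.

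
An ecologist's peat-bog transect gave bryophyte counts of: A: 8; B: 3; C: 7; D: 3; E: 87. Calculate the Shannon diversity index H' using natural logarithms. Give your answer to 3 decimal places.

Total N = 8+3+7+3+87 = 108, so the proportions are 0.07407, 0.02778, 0.06481, 0.02778, 0.80556 (working shown to 5 dp, full precision carried).
Each pᵢ ln pᵢ term: 0.07407×(-2.60269)=-0.19279, 0.02778×(-3.58352)=-0.09954, 0.06481×(-2.73622)=-0.17735, 0.02778×(-3.58352)=-0.09954, 0.80556×(-0.21622)=-0.17418.
Sum = -0.74340, so H' = 0.743.

0.743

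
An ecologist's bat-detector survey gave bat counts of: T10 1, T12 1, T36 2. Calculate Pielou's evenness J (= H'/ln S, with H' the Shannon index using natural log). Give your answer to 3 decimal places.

0.946

Total N = 1+1+2 = 4, so the proportions are 0.25, 0.25, 0.5 (working shown to 5 dp, full precision carried).
H' = −Σ pᵢ ln pᵢ = −((-0.34657) + (-0.34657) + (-0.34657)) = 1.03972.
With S = 3 species, ln S = 1.09861, so J = 1.03972/1.09861 = 0.94639, i.e. 0.946 to 3 decimal places.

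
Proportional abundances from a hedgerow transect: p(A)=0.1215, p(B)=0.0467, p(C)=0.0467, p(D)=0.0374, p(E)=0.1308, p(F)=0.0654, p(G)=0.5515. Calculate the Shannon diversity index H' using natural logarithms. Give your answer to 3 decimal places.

1.438

Each pᵢ ln pᵢ term (working shown to 5 dp, full precision carried): 0.1215×(-2.10784)=-0.25610, 0.0467×(-3.06401)=-0.14309, 0.0467×(-3.06401)=-0.14309, 0.0374×(-3.28608)=-0.12290, 0.1308×(-2.03409)=-0.26606, 0.0654×(-2.72723)=-0.17836, 0.5515×(-0.59511)=-0.32821.
Sum = -1.43781, so H' = 1.438.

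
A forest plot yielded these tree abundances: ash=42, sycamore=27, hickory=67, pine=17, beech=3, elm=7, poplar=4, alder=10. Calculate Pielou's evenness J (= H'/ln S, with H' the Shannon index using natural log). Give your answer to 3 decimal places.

0.801

Total N = 42+27+67+17+3+7+4+10 = 177, so the proportions are 0.23729, 0.15254, 0.37853, 0.09605, 0.01695, 0.03955, 0.0226, 0.0565 (working shown to 5 dp, full precision carried).
H' = −Σ pᵢ ln pᵢ = −((-0.34133) + (-0.28683) + (-0.36773) + (-0.22503) + (-0.06911) + (-0.12775) + (-0.08565) + (-0.16235)) = 1.66577.
With S = 8 species, ln S = 2.07944, so J = 1.66577/2.07944 = 0.80107, i.e. 0.801 to 3 decimal places.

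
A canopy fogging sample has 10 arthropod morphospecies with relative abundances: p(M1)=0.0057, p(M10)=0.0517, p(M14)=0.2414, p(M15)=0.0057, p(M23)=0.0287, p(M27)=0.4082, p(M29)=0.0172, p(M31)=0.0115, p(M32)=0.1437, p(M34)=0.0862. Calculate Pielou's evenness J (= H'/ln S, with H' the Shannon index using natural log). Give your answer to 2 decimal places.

H' = −Σ pᵢ ln pᵢ = −((-0.0295) + (-0.1532) + (-0.3431) + (-0.0295) + (-0.1019) + (-0.3657) + (-0.0699) + (-0.0514) + (-0.2788) + (-0.2113)) = 1.6341 (working shown to 4 dp, full precision carried).
With S = 10 species, ln S = 2.3026, so J = 1.6341/2.3026 = 0.7097, i.e. 0.71 to 2 decimal places.

0.71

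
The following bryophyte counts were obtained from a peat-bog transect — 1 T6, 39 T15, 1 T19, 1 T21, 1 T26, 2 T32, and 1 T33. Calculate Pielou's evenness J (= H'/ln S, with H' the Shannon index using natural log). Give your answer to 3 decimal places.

Total N = 1+39+1+1+1+2+1 = 46, so the proportions are 0.02174, 0.84783, 0.02174, 0.02174, 0.02174, 0.04348, 0.02174 (working shown to 5 dp, full precision carried).
H' = −Σ pᵢ ln pᵢ = −((-0.08323) + (-0.13996) + (-0.08323) + (-0.08323) + (-0.08323) + (-0.13633) + (-0.08323)) = 0.69244.
With S = 7 species, ln S = 1.94591, so J = 0.69244/1.94591 = 0.35584, i.e. 0.356 to 3 decimal places.

0.356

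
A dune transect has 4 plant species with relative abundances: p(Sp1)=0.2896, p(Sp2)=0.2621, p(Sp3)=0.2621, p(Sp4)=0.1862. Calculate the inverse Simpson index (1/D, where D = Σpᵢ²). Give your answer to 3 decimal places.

D = 0.2896² + 0.2621² + 0.2621² + 0.1862² = 0.0838682 + 0.0686964 + 0.0686964 + 0.0346704 = 0.2559314 (working shown to 7 dp, full precision carried).
So 1/D = 3.90730, i.e. 3.907 to 3 decimal places.

3.907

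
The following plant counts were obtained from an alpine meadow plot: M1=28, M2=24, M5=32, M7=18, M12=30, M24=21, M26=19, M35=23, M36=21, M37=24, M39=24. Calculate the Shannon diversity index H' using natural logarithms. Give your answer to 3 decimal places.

Total N = 28+24+32+18+30+21+19+23+21+24+24 = 264, so the proportions are 0.10606, 0.09091, 0.12121, 0.06818, 0.11364, 0.07955, 0.07197, 0.08712, 0.07955, 0.09091, 0.09091 (working shown to 5 dp, full precision carried).
Each pᵢ ln pᵢ term: 0.10606×(-2.24374)=-0.23797, 0.09091×(-2.39790)=-0.21799, 0.12121×(-2.11021)=-0.25578, 0.06818×(-2.68558)=-0.18311, 0.11364×(-2.17475)=-0.24713, 0.07955×(-2.53143)=-0.20136, 0.07197×(-2.63151)=-0.18939, 0.08712×(-2.44045)=-0.21262, 0.07955×(-2.53143)=-0.20136, 0.09091×(-2.39790)=-0.21799, 0.09091×(-2.39790)=-0.21799.
Sum = -2.38270, so H' = 2.383.

2.383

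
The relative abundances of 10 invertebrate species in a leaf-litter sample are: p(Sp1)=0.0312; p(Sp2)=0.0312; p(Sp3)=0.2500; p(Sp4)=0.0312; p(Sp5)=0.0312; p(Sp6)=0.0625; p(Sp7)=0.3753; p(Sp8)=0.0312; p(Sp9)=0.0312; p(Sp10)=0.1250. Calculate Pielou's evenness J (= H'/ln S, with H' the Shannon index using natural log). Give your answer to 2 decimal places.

H' = −Σ pᵢ ln pᵢ = −((-0.1082) + (-0.1082) + (-0.3466) + (-0.1082) + (-0.1082) + (-0.1733) + (-0.3678) + (-0.1082) + (-0.1082) + (-0.2599)) = 1.7967 (working shown to 4 dp, full precision carried).
With S = 10 species, ln S = 2.3026, so J = 1.7967/2.3026 = 0.7803, i.e. 0.78 to 2 decimal places.

0.78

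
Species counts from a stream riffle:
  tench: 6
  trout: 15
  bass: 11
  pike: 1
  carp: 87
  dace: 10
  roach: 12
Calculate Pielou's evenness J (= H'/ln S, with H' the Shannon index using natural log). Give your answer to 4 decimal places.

Total N = 6+15+11+1+87+10+12 = 142, so the proportions are 0.042254, 0.105634, 0.077465, 0.007042, 0.612676, 0.070423, 0.084507 (working shown to 6 dp, full precision carried).
H' = −Σ pᵢ ln pᵢ = −((-0.133693) + (-0.237441) + (-0.198150) + (-0.034900) + (-0.300162) + (-0.186848) + (-0.208810)) = 1.300004.
With S = 7 species, ln S = 1.945910, so J = 1.300004/1.945910 = 0.668070, i.e. 0.6681 to 4 decimal places.

0.6681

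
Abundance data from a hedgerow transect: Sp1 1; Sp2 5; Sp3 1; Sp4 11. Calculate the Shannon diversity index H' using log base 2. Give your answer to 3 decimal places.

Total N = 1+5+1+11 = 18, so the proportions are 0.05556, 0.27778, 0.05556, 0.61111 (working shown to 5 dp, full precision carried).
Each pᵢ log₂ pᵢ term: 0.05556×(-4.16993)=-0.23166, 0.27778×(-1.84800)=-0.51333, 0.05556×(-4.16993)=-0.23166, 0.61111×(-0.71049)=-0.43419.
Sum = -1.41085, so H' = 1.411.

1.411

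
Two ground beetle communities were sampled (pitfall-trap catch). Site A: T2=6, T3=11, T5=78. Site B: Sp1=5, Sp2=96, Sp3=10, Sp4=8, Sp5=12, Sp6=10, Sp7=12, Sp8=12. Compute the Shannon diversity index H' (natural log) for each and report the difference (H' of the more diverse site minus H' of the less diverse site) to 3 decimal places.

0.893

Site A: N=95, proportions 0.063158, 0.115789, 0.821053, giving H' = 0.585975 (working shown to 6 dp, full precision carried).
Site B: N=165, proportions 0.030303, 0.581818, 0.060606, 0.048485, 0.072727, 0.060606, 0.072727, 0.072727, giving H' = 1.479470.
Difference = |0.585975 − 1.479470| = 0.893495, i.e. 0.893 to 3 decimal places.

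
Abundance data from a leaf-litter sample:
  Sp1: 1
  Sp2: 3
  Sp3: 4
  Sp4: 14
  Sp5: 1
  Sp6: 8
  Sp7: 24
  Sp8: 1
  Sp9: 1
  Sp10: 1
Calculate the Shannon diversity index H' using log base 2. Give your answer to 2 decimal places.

Total N = 1+3+4+14+1+8+24+1+1+1 = 58, so the proportions are 0.0172, 0.0517, 0.069, 0.2414, 0.0172, 0.1379, 0.4138, 0.0172, 0.0172, 0.0172 (working shown to 4 dp, full precision carried).
Each pᵢ log₂ pᵢ term: 0.0172×(-5.8580)=-0.1010, 0.0517×(-4.2730)=-0.2210, 0.069×(-3.8580)=-0.2661, 0.2414×(-2.0506)=-0.4950, 0.0172×(-5.8580)=-0.1010, 0.1379×(-2.8580)=-0.3942, 0.4138×(-1.2730)=-0.5268, 0.0172×(-5.8580)=-0.1010, 0.0172×(-5.8580)=-0.1010, 0.0172×(-5.8580)=-0.1010.
Sum = -2.4080, so H' = 2.41.

2.41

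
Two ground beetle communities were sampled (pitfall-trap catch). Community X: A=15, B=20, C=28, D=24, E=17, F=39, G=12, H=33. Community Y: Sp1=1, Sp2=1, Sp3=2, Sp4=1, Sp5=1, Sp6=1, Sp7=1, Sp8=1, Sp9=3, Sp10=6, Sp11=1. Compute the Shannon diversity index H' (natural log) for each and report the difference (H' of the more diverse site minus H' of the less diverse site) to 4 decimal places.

0.1211

Community X: N=188, proportions 0.0797872, 0.106383, 0.1489362, 0.1276596, 0.0904255, 0.2074468, 0.0638298, 0.1755319, giving H' = 2.0111357 (working shown to 7 dp, full precision carried).
Community Y: N=19, proportions 0.0526316, 0.0526316, 0.1052632, 0.0526316, 0.0526316, 0.0526316, 0.0526316, 0.0526316, 0.1578947, 0.3157895, 0.0526316, giving H' = 2.1321922.
Difference = |2.0111357 − 2.1321922| = 0.1210565, i.e. 0.1211 to 4 decimal places.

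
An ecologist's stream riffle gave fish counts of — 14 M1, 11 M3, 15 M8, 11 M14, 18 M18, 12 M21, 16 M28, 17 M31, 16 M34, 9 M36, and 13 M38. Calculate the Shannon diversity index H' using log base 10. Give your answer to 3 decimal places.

1.033

Total N = 14+11+15+11+18+12+16+17+16+9+13 = 152, so the proportions are 0.09211, 0.07237, 0.09868, 0.07237, 0.11842, 0.07895, 0.10526, 0.11184, 0.10526, 0.05921, 0.08553 (working shown to 5 dp, full precision carried).
Each pᵢ log₁₀ pᵢ term: 0.09211×(-1.03572)=-0.09539, 0.07237×(-1.14045)=-0.08253, 0.09868×(-1.00575)=-0.09925, 0.07237×(-1.14045)=-0.08253, 0.11842×(-0.92657)=-0.10973, 0.07895×(-1.10266)=-0.08705, 0.10526×(-0.97772)=-0.10292, 0.11184×(-0.95139)=-0.10641, 0.10526×(-0.97772)=-0.10292, 0.05921×(-1.22760)=-0.07269, 0.08553×(-1.06790)=-0.09133.
Sum = -1.03275, so H' = 1.033.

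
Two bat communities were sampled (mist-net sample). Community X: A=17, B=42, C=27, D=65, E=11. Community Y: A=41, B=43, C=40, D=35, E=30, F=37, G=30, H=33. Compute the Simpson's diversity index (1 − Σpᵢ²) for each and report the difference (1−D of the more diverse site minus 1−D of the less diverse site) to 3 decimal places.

0.145

Community X: N=162, proportions 0.104938, 0.259259, 0.166667, 0.401235, 0.067901, giving 1−D = 0.728395 (working shown to 6 dp, full precision carried).
Community Y: N=289, proportions 0.141869, 0.148789, 0.138408, 0.121107, 0.103806, 0.128028, 0.103806, 0.114187, giving 1−D = 0.872930.
Difference = |0.728395 − 0.872930| = 0.144535, i.e. 0.145 to 3 decimal places.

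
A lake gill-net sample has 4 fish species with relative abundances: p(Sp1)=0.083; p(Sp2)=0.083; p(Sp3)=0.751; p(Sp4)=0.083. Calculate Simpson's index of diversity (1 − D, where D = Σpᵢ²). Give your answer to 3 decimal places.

D = 0.083² + 0.083² + 0.751² + 0.083² = 0.00689 + 0.00689 + 0.56400 + 0.00689 = 0.58467 (working shown to 5 dp, full precision carried).
So 1 − D = 0.41533, i.e. 0.415 to 3 decimal places.

0.415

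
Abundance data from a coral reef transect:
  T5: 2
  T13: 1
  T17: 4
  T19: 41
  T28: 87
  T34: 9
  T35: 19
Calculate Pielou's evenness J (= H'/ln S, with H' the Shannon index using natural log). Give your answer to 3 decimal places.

Total N = 2+1+4+41+87+9+19 = 163, so the proportions are 0.01227, 0.00613, 0.02454, 0.25153, 0.53374, 0.05521, 0.11656 (working shown to 5 dp, full precision carried).
H' = −Σ pᵢ ln pᵢ = −((-0.05400) + (-0.03125) + (-0.09098) + (-0.34716) + (-0.33511) + (-0.15993) + (-0.25053)) = 1.26896.
With S = 7 species, ln S = 1.94591, so J = 1.26896/1.94591 = 0.65211, i.e. 0.652 to 3 decimal places.

0.652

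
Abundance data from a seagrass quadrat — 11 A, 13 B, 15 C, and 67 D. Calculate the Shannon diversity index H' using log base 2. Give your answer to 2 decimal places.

1.53

Total N = 11+13+15+67 = 106, so the proportions are 0.1038, 0.1226, 0.1415, 0.6321 (working shown to 4 dp, full precision carried).
Each pᵢ log₂ pᵢ term: 0.1038×(-3.2685)=-0.3392, 0.1226×(-3.0275)=-0.3713, 0.1415×(-2.8210)=-0.3992, 0.6321×(-0.6618)=-0.4183.
Sum = -1.5280, so H' = 1.53.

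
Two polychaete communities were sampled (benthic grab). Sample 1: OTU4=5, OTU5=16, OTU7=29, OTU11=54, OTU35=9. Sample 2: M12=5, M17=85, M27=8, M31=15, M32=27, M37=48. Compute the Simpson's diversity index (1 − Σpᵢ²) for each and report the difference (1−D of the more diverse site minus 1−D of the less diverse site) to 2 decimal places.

Sample 1: N=113, proportions 0.0442, 0.1416, 0.2566, 0.4779, 0.0796, giving 1−D = 0.6774 (working shown to 4 dp, full precision carried).
Sample 2: N=188, proportions 0.0266, 0.4521, 0.0426, 0.0798, 0.1436, 0.2553, giving 1−D = 0.7009.
Difference = |0.6774 − 0.7009| = 0.0235, i.e. 0.02 to 2 decimal places.

0.02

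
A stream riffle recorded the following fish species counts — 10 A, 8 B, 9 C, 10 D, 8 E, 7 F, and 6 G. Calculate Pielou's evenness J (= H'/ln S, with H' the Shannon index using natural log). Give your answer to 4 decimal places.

Total N = 10+8+9+10+8+7+6 = 58, so the proportions are 0.172414, 0.137931, 0.155172, 0.172414, 0.137931, 0.12069, 0.103448 (working shown to 6 dp, full precision carried).
H' = −Σ pᵢ ln pᵢ = −((-0.303079) + (-0.273242) + (-0.289120) + (-0.303079) + (-0.273242) + (-0.255202) + (-0.234691)) = 1.931655.
With S = 7 species, ln S = 1.945910, so J = 1.931655/1.945910 = 0.992674, i.e. 0.9927 to 4 decimal places.

0.9927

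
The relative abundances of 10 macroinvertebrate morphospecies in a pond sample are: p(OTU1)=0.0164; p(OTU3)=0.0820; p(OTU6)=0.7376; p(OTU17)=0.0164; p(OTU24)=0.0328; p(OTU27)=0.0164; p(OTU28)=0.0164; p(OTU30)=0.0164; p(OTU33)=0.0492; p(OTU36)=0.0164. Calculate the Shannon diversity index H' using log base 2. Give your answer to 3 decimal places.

Each pᵢ log₂ pᵢ term (working shown to 5 dp, full precision carried): 0.0164×(-5.93016)=-0.09725, 0.082×(-3.60823)=-0.29588, 0.7376×(-0.43909)=-0.32387, 0.0164×(-5.93016)=-0.09725, 0.0328×(-4.93016)=-0.16171, 0.0164×(-5.93016)=-0.09725, 0.0164×(-5.93016)=-0.09725, 0.0164×(-5.93016)=-0.09725, 0.0492×(-4.34520)=-0.21378, 0.0164×(-5.93016)=-0.09725.
Sum = -1.57877, so H' = 1.579.

1.579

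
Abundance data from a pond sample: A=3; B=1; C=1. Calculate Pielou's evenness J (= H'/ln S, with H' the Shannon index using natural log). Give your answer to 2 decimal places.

0.86

Total N = 3+1+1 = 5, so the proportions are 0.6, 0.2, 0.2 (working shown to 5 dp, full precision carried).
H' = −Σ pᵢ ln pᵢ = −((-0.30650) + (-0.32189) + (-0.32189)) = 0.95027.
With S = 3 species, ln S = 1.09861, so J = 0.95027/1.09861 = 0.86497, i.e. 0.86 to 2 decimal places.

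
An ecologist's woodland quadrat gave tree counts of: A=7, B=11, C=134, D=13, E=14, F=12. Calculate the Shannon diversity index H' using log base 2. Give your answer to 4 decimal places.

1.5618

Total N = 7+11+134+13+14+12 = 191, so the proportions are 0.036649, 0.057592, 0.701571, 0.068063, 0.073298, 0.062827 (working shown to 6 dp, full precision carried).
Each pᵢ log₂ pᵢ term: 0.036649×(-4.770074)=-0.174819, 0.057592×(-4.117997)=-0.237162, 0.701571×(-0.511340)=-0.358741, 0.068063×(-3.876989)=-0.263879, 0.073298×(-3.770074)=-0.276340, 0.062827×(-3.992466)=-0.250836.
Sum = -1.561777, so H' = 1.5618.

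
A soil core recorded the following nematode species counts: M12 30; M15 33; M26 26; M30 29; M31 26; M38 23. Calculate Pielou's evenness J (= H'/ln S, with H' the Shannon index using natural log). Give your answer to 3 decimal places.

0.996

Total N = 30+33+26+29+26+23 = 167, so the proportions are 0.17964, 0.1976, 0.15569, 0.17365, 0.15569, 0.13772 (working shown to 5 dp, full precision carried).
H' = −Σ pᵢ ln pᵢ = −((-0.30841) + (-0.32041) + (-0.28956) + (-0.30401) + (-0.28956) + (-0.27304)) = 1.78500.
With S = 6 species, ln S = 1.79176, so J = 1.78500/1.79176 = 0.99623, i.e. 0.996 to 3 decimal places.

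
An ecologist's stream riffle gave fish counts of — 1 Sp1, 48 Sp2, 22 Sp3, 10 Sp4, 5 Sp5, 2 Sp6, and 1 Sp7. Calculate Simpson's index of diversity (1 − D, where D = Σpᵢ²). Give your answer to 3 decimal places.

Total N = 1+48+22+10+5+2+1 = 89, so the proportions are 0.01124, 0.53933, 0.24719, 0.11236, 0.05618, 0.02247, 0.01124 (working shown to 5 dp, full precision carried).
D = 0.01124² + 0.53933² + 0.24719² + 0.11236² + 0.05618² + 0.02247² + 0.01124² = 0.00013 + 0.29087 + 0.06110 + 0.01262 + 0.00316 + 0.00050 + 0.00013 = 0.36851.
So 1 − D = 0.63149, i.e. 0.631 to 3 decimal places.

0.631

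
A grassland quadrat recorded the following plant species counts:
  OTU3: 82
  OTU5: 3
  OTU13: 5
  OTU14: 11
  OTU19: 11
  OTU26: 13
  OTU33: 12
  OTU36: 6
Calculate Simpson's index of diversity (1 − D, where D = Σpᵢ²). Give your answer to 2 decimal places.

0.64

Total N = 82+3+5+11+11+13+12+6 = 143, so the proportions are 0.5734, 0.021, 0.035, 0.0769, 0.0769, 0.0909, 0.0839, 0.042 (working shown to 4 dp, full precision carried).
D = 0.5734² + 0.021² + 0.035² + 0.0769² + 0.0769² + 0.0909² + 0.0839² + 0.042² = 0.3288 + 0.0004 + 0.0012 + 0.0059 + 0.0059 + 0.0083 + 0.0070 + 0.0018 = 0.3594.
So 1 − D = 0.6406, i.e. 0.64 to 2 decimal places.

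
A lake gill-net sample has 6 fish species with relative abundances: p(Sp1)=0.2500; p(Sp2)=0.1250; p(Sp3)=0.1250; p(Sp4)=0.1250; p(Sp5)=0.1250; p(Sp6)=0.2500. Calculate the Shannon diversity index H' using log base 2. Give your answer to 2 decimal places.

2.50

Each pᵢ log₂ pᵢ term (working shown to 4 dp, full precision carried): 0.25×(-2.0000)=-0.5000, 0.125×(-3.0000)=-0.3750, 0.125×(-3.0000)=-0.3750, 0.125×(-3.0000)=-0.3750, 0.125×(-3.0000)=-0.3750, 0.25×(-2.0000)=-0.5000.
Sum = -2.5000, so H' = 2.50.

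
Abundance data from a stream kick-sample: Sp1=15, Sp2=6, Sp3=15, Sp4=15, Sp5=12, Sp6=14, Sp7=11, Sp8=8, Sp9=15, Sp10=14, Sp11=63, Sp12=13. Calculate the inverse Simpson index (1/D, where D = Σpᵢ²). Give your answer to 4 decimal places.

Total N = 15+6+15+15+12+14+11+8+15+14+63+13 = 201, so the proportions are 0.07462687, 0.02985075, 0.07462687, 0.07462687, 0.05970149, 0.06965174, 0.05472637, 0.039801, 0.07462687, 0.06965174, 0.31343284, 0.06467662 (working shown to 8 dp, full precision carried).
D = 0.07462687² + 0.02985075² + 0.07462687² + 0.07462687² + 0.05970149² + 0.06965174² + 0.05472637² + 0.039801² + 0.07462687² + 0.06965174² + 0.31343284² + 0.06467662² = 0.00556917 + 0.00089107 + 0.00556917 + 0.00556917 + 0.00356427 + 0.00485137 + 0.00299498 + 0.00158412 + 0.00556917 + 0.00485137 + 0.09824014 + 0.00418306 = 0.14343704.
So 1/D = 6.971700, i.e. 6.9717 to 4 decimal places.

6.9717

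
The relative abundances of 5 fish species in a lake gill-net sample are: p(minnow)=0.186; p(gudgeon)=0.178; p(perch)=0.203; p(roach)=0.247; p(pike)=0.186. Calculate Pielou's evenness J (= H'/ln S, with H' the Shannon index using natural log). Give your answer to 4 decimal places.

H' = −Σ pᵢ ln pᵢ = −((-0.312854) + (-0.307223) + (-0.323694) + (-0.345397) + (-0.312854)) = 1.602020 (working shown to 6 dp, full precision carried).
With S = 5 species, ln S = 1.609438, so J = 1.602020/1.609438 = 0.995391, i.e. 0.9954 to 4 decimal places.

0.9954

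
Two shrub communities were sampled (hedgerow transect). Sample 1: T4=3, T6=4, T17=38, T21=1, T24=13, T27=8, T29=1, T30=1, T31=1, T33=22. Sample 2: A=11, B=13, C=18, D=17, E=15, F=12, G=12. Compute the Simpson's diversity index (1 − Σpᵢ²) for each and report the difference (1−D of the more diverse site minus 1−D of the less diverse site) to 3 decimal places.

0.111

Sample 1: N=92, proportions 0.03261, 0.04348, 0.41304, 0.01087, 0.1413, 0.08696, 0.01087, 0.01087, 0.01087, 0.23913, giving 1−D = 0.74126 (working shown to 5 dp, full precision carried).
Sample 2: N=98, proportions 0.11224, 0.13265, 0.18367, 0.17347, 0.15306, 0.12245, 0.12245, giving 1−D = 0.85256.
Difference = |0.74126 − 0.85256| = 0.11130, i.e. 0.111 to 3 decimal places.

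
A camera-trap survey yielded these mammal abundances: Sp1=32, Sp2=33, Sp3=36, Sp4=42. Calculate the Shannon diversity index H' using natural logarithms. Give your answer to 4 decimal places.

1.3805

Total N = 32+33+36+42 = 143, so the proportions are 0.223776, 0.230769, 0.251748, 0.293706 (working shown to 6 dp, full precision carried).
Each pᵢ ln pᵢ term: 0.223776×(-1.497109)=-0.335017, 0.230769×(-1.466337)=-0.338385, 0.251748×(-1.379326)=-0.347243, 0.293706×(-1.225175)=-0.359842.
Sum = -1.380487, so H' = 1.3805.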